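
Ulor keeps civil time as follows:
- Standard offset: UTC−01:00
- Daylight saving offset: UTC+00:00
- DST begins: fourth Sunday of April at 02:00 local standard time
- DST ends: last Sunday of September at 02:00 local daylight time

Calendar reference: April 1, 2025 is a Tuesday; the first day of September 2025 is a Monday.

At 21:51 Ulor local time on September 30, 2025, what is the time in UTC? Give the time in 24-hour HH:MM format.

1 April 2025 is a Tuesday, so the first Sunday is April 6 and the fourth is April 27.
1 September 2025 is a Monday, so Sundays fall on 7, 14, 21, 28; the last is September 28.
September 30, 2025 is outside the daylight-saving period (27 April – 28 September), so Ulor is on standard time, UTC−01:00.
21:51 local + 1h = 22:51 UTC.

22:51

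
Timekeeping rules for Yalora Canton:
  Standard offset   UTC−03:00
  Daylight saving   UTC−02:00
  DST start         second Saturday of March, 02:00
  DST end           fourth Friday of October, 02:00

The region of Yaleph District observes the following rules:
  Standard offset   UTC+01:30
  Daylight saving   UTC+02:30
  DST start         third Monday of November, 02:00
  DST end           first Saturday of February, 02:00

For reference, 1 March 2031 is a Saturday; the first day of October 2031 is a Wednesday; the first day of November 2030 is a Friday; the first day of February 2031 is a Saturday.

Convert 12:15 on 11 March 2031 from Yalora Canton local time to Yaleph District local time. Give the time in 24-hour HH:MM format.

15:45

1 March 2031 is a Saturday, so the first Saturday is March 1 and the second is March 8.
1 October 2031 is a Wednesday, so the first Friday is October 3 and the fourth is October 24.
11 March 2031 falls between 8 March and 24 October, so daylight saving is in effect and Yalora Canton is at UTC−02:00.
12:15 Yalora Canton + 2h = 14:15 UTC.
1 November 2030 is a Friday, so the first Monday is November 4 and the third is November 18.
1 February 2031 is a Saturday, so the first Saturday is February 1.
At the standard offset (UTC+01:30), 14:15 UTC + 1h30m = 15:45 Yaleph District standard time.
The standard-time date in Yaleph District, 11 March 2031, does not fall between 18 November 2030 and 1 February 2031, so daylight saving is not in effect and Yaleph District is at UTC+01:30.
14:15 UTC + 1h30m = 15:45 Yaleph District.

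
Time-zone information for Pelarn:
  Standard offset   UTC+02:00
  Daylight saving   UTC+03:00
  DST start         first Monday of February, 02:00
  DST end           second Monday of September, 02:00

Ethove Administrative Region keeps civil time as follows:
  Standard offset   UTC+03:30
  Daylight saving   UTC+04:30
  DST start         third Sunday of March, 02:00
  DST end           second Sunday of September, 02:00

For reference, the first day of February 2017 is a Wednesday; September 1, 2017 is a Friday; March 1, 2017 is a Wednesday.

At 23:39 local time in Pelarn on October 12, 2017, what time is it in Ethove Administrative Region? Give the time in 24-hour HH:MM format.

1 February 2017 is a Wednesday, so the first Monday is February 6.
1 September 2017 is a Friday, so the first Monday is September 4 and the second is September 11.
October 12, 2017 is outside the daylight-saving period (6 February – 11 September), so Pelarn is on standard time, UTC+02:00.
23:39 Pelarn − 2h = 21:39 UTC.
1 March 2017 is a Wednesday, so the first Sunday is March 5 and the third is March 19.
1 September 2017 is a Friday, so the first Sunday is September 3 and the second is September 10.
At the standard offset (UTC+03:30), 21:39 UTC + 3h30m = 01:09 Ethove Administrative Region standard time (rolling into the next day, 13 October 2017).
The standard-time date in Ethove Administrative Region, October 13, 2017, is outside the daylight-saving period (19 March – 10 September), so Ethove Administrative Region is on standard time, UTC+03:30.
21:39 UTC + 3h30m = 01:09 Ethove Administrative Region (rolling into the next day, 13 October 2017).

01:09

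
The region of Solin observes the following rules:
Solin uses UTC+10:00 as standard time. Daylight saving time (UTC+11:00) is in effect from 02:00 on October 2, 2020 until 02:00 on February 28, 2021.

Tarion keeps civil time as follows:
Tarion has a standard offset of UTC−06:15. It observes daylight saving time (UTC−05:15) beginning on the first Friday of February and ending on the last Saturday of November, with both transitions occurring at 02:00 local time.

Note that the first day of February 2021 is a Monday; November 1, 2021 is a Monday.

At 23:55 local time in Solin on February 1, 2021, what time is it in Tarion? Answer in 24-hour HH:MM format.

Daylight saving runs 2 October 2020 – 28 February 2021; February 1, 2021 is inside that window, so Solin is at UTC+11:00.
23:55 Solin − 11h = 12:55 UTC.
1 February 2021 is a Monday, so the first Friday is February 5.
1 November 2021 is a Monday, so Saturdays fall on 6, 13, 20, 27; the last is November 27.
At the standard offset (UTC−06:15), 12:55 UTC − 6h15m = 06:40 Tarion standard time.
The standard-time date in Tarion, February 1, 2021, is outside the daylight-saving period (5 February – 27 November), so Tarion is on standard time, UTC−06:15.
12:55 UTC − 6h15m = 06:40 Tarion.

06:40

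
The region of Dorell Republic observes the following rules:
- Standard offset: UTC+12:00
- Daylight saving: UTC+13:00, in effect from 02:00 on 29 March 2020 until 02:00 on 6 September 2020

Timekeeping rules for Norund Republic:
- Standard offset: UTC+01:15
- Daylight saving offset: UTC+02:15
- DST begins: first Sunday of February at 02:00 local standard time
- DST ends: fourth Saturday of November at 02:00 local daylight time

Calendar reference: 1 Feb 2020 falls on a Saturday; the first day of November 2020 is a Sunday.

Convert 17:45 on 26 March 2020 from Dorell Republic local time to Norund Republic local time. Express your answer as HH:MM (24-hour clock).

08:00

26 March 2020 is outside the daylight-saving period (29 March – 6 September), so Dorell Republic is on standard time, UTC+12:00.
17:45 Dorell Republic − 12h = 05:45 UTC.
1 February 2020 is a Saturday, so the first Sunday is February 2.
1 November 2020 is a Sunday, so the first Saturday is November 7 and the fourth is November 28.
At the standard offset (UTC+01:15), 05:45 UTC + 1h15m = 07:00 Norund Republic standard time.
The standard-time date in Norund Republic, 26 March 2020, lies within the daylight-saving period (2 February – 28 November), so Norund Republic is on daylight time, UTC+02:15.
05:45 UTC + 2h15m = 08:00 Norund Republic.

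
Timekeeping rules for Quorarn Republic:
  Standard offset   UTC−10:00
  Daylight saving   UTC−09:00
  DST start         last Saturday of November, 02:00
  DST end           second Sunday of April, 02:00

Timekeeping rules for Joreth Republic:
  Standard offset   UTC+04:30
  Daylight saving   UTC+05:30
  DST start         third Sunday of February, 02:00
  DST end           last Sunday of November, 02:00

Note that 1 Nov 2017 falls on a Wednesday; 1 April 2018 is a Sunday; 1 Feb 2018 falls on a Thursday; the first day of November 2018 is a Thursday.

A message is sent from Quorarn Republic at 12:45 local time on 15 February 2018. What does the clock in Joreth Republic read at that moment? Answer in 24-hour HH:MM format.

1 November 2017 is a Wednesday, so Saturdays fall on 4, 11, 18, 25; the last is November 25.
1 April 2018 is a Sunday, so the first Sunday is April 1 and the second is April 8.
15 February 2018 lies within the daylight-saving period (25 November 2017 – 8 April 2018), so Quorarn Republic is on daylight time, UTC−09:00.
12:45 Quorarn Republic + 9h = 21:45 UTC.
1 February 2018 is a Thursday, so the first Sunday is February 4 and the third is February 18.
1 November 2018 is a Thursday, so Sundays fall on 4, 11, 18, 25; the last is November 25.
At the standard offset (UTC+04:30), 21:45 UTC + 4h30m = 02:15 Joreth Republic standard time (rolling into the next day, 16 February 2018).
Daylight saving runs 18 February – 25 November; the standard-time date in Joreth Republic, 16 February 2018, is outside that window, so Joreth Republic is on standard time at UTC+04:30.
21:45 UTC + 4h30m = 02:15 Joreth Republic (rolling into the next day, 16 February 2018).

02:15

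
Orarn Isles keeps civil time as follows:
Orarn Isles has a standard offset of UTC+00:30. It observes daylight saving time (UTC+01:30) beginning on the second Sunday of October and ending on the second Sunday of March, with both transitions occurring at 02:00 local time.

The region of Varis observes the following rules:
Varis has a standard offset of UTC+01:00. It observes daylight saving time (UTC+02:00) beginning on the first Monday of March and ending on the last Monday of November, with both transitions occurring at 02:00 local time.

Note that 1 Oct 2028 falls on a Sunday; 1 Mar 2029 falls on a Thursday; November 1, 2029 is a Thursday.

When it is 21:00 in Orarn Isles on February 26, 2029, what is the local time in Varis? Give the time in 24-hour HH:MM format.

20:30

1 October 2028 is a Sunday, so the first Sunday is October 1 and the second is October 8.
1 March 2029 is a Thursday, so the first Sunday is March 4 and the second is March 11.
Daylight saving runs 8 October 2028 – 11 March 2029; February 26, 2029 is inside that window, so Orarn Isles is at UTC+01:30.
21:00 Orarn Isles − 1h30m = 19:30 UTC.
1 March 2029 is a Thursday, so the first Monday is March 5.
1 November 2029 is a Thursday, so Mondays fall on 5, 12, 19, 26; the last is November 26.
At the standard offset (UTC+01:00), 19:30 UTC + 1h = 20:30 Varis standard time.
The standard-time date in Varis, February 26, 2029, does not fall between 5 March and 26 November, so daylight saving is not in effect and Varis is at UTC+01:00.
19:30 UTC + 1h = 20:30 Varis.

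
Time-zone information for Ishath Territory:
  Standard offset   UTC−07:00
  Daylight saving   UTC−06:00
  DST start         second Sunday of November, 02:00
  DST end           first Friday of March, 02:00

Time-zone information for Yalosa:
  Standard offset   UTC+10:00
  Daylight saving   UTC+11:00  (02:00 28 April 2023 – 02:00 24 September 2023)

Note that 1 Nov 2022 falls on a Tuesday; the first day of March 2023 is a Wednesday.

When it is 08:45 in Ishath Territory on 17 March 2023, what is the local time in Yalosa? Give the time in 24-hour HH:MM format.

1 November 2022 is a Tuesday, so the first Sunday is November 6 and the second is November 13.
1 March 2023 is a Wednesday, so the first Friday is March 3.
17 March 2023 does not fall between 13 November 2022 and 3 March 2023, so daylight saving is not in effect and Ishath Territory is at UTC−07:00.
08:45 Ishath Territory + 7h = 15:45 UTC.
At the standard offset (UTC+10:00), 15:45 UTC + 10h = 01:45 Yalosa standard time (rolling into the next day, 18 March 2023).
Daylight saving runs 28 April – 24 September; the standard-time date in Yalosa, 18 March 2023, is outside that window, so Yalosa is on standard time at UTC+10:00.
15:45 UTC + 10h = 01:45 Yalosa (rolling into the next day, 18 March 2023).

01:45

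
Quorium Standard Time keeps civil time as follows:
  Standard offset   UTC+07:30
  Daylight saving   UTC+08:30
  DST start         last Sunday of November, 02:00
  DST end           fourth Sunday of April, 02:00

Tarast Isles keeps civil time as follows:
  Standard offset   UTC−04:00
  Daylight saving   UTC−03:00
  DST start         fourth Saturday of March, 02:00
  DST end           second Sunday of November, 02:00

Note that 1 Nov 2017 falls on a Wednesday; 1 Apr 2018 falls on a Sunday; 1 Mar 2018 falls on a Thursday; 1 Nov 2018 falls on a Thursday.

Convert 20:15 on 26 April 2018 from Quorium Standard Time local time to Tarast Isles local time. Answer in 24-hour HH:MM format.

09:45

1 November 2017 is a Wednesday, so Sundays fall on 5, 12, 19, 26; the last is November 26.
1 April 2018 is a Sunday, so the first Sunday is April 1 and the fourth is April 22.
26 April 2018 is outside the daylight-saving period (26 November 2017 – 22 April 2018), so Quorium Standard Time is on standard time, UTC+07:30.
20:15 Quorium Standard Time − 7h30m = 12:45 UTC.
1 March 2018 is a Thursday, so the first Saturday is March 3 and the fourth is March 24.
1 November 2018 is a Thursday, so the first Sunday is November 4 and the second is November 11.
At the standard offset (UTC−04:00), 12:45 UTC − 4h = 08:45 Tarast Isles standard time.
The standard-time date in Tarast Isles, 26 April 2018, falls between 24 March and 11 November, so daylight saving is in effect and Tarast Isles is at UTC−03:00.
12:45 UTC − 3h = 09:45 Tarast Isles.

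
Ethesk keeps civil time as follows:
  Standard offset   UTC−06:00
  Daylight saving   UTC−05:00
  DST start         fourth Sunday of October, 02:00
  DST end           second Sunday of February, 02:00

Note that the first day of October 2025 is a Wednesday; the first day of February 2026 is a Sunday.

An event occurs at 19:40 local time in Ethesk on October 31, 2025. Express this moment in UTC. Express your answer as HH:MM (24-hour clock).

1 October 2025 is a Wednesday, so the first Sunday is October 5 and the fourth is October 26.
1 February 2026 is a Sunday, so the first Sunday is February 1 and the second is February 8.
Daylight saving runs 26 October 2025 – 8 February 2026; October 31, 2025 is inside that window, so Ethesk is at UTC−05:00.
19:40 local + 5h = 00:40 UTC (rolling into the next day, 1 November 2025).

00:40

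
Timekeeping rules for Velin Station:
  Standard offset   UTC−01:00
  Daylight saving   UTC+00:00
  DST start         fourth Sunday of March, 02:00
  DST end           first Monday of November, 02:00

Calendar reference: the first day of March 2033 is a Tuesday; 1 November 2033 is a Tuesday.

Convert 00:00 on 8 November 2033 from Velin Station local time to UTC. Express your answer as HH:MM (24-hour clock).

01:00

1 March 2033 is a Tuesday, so the first Sunday is March 6 and the fourth is March 27.
1 November 2033 is a Tuesday, so the first Monday is November 7.
8 November 2033 does not fall between 27 March and 7 November, so daylight saving is not in effect and Velin Station is at UTC−01:00.
00:00 local + 1h = 01:00 UTC.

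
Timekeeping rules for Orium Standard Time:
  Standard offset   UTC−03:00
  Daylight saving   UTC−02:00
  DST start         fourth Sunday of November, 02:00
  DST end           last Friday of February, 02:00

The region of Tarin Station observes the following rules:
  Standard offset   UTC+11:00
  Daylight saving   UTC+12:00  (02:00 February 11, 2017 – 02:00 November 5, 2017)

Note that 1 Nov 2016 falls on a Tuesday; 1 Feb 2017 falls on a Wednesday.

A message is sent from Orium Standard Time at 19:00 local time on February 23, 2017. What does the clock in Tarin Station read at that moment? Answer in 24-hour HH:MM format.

1 November 2016 is a Tuesday, so the first Sunday is November 6 and the fourth is November 27.
1 February 2017 is a Wednesday, so Fridays fall on 3, 10, 17, 24; the last is February 24.
Daylight saving runs 27 November 2016 – 24 February 2017; February 23, 2017 is inside that window, so Orium Standard Time is at UTC−02:00.
19:00 Orium Standard Time + 2h = 21:00 UTC.
At the standard offset (UTC+11:00), 21:00 UTC + 11h = 08:00 Tarin Station standard time (rolling into the next day, 24 February 2017).
Daylight saving runs 11 February – 5 November; the standard-time date in Tarin Station, February 24, 2017, is inside that window, so Tarin Station is at UTC+12:00.
21:00 UTC + 12h = 09:00 Tarin Station (rolling into the next day, 24 February 2017).

09:00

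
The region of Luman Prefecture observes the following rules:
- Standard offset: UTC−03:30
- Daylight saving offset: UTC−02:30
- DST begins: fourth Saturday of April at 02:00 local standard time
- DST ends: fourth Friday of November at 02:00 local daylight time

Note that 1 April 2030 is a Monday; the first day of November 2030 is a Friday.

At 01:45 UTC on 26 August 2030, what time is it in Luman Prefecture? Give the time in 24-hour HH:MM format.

1 April 2030 is a Monday, so the first Saturday is April 6 and the fourth is April 27.
1 November 2030 is a Friday, so the first Friday is November 1 and the fourth is November 22.
At the standard offset (UTC−03:30), 01:45 UTC − 3h30m = 22:15 Luman Prefecture standard time (rolling into the previous day, 25 August 2030).
The standard-time date in Luman Prefecture, 25 August 2030, falls between 27 April and 22 November, so daylight saving is in effect and Luman Prefecture is at UTC−02:30.
01:45 UTC − 2h30m = 23:15 local (rolling into the previous day, 25 August 2030).

23:15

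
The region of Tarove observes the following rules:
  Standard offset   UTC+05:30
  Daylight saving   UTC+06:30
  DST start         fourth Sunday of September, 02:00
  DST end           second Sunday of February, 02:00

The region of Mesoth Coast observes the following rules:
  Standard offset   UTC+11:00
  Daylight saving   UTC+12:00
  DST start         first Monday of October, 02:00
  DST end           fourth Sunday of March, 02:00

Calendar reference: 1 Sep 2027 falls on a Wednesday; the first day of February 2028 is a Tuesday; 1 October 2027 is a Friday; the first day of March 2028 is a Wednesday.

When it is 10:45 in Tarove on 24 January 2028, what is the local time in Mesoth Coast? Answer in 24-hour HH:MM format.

16:15

1 September 2027 is a Wednesday, so the first Sunday is September 5 and the fourth is September 26.
1 February 2028 is a Tuesday, so the first Sunday is February 6 and the second is February 13.
24 January 2028 lies within the daylight-saving period (26 September 2027 – 13 February 2028), so Tarove is on daylight time, UTC+06:30.
10:45 Tarove − 6h30m = 04:15 UTC.
1 October 2027 is a Friday, so the first Monday is October 4.
1 March 2028 is a Wednesday, so the first Sunday is March 5 and the fourth is March 26.
At the standard offset (UTC+11:00), 04:15 UTC + 11h = 15:15 Mesoth Coast standard time.
Daylight saving runs 4 October 2027 – 26 March 2028; the standard-time date in Mesoth Coast, 24 January 2028, is inside that window, so Mesoth Coast is at UTC+12:00.
04:15 UTC + 12h = 16:15 Mesoth Coast.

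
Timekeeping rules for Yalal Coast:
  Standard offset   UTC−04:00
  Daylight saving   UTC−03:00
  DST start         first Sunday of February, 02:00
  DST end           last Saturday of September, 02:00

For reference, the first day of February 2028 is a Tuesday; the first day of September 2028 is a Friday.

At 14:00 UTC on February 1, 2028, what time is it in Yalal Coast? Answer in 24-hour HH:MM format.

10:00

1 February 2028 is a Tuesday, so the first Sunday is February 6.
1 September 2028 is a Friday, so Saturdays fall on 2, 9, 16, 23, 30; the last is September 30.
At the standard offset (UTC−04:00), 14:00 UTC − 4h = 10:00 Yalal Coast standard time.
Daylight saving runs 6 February – 30 September; the standard-time date in Yalal Coast, February 1, 2028, is outside that window, so Yalal Coast is on standard time at UTC−04:00.
14:00 UTC − 4h = 10:00 local.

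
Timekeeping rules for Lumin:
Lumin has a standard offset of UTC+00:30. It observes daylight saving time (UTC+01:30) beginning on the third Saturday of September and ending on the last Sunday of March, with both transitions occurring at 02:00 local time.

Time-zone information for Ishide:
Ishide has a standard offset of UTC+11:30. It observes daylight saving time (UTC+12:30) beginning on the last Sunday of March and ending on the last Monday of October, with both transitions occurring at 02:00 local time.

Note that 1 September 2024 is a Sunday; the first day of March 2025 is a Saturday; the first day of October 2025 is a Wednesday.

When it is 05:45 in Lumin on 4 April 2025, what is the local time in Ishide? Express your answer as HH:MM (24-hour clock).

1 September 2024 is a Sunday, so the first Saturday is September 7 and the third is September 21.
1 March 2025 is a Saturday, so Sundays fall on 2, 9, 16, 23, 30; the last is March 30.
Daylight saving runs 21 September 2024 – 30 March 2025; 4 April 2025 is outside that window, so Lumin is on standard time at UTC+00:30.
05:45 Lumin − 0h30m = 05:15 UTC.
1 March 2025 is a Saturday, so Sundays fall on 2, 9, 16, 23, 30; the last is March 30.
1 October 2025 is a Wednesday, so Mondays fall on 6, 13, 20, 27; the last is October 27.
At the standard offset (UTC+11:30), 05:15 UTC + 11h30m = 16:45 Ishide standard time.
Daylight saving runs 30 March – 27 October; the standard-time date in Ishide, 4 April 2025, is inside that window, so Ishide is at UTC+12:30.
05:15 UTC + 12h30m = 17:45 Ishide.

17:45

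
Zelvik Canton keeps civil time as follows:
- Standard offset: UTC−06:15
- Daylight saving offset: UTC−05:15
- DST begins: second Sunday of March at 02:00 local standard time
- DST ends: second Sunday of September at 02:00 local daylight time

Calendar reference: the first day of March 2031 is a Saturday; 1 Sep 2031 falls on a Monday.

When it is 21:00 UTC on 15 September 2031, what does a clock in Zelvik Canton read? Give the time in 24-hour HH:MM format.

1 March 2031 is a Saturday, so the first Sunday is March 2 and the second is March 9.
1 September 2031 is a Monday, so the first Sunday is September 7 and the second is September 14.
At the standard offset (UTC−06:15), 21:00 UTC − 6h15m = 14:45 Zelvik Canton standard time.
The standard-time date in Zelvik Canton, 15 September 2031, is outside the daylight-saving period (9 March – 14 September), so Zelvik Canton is on standard time, UTC−06:15.
21:00 UTC − 6h15m = 14:45 local.

14:45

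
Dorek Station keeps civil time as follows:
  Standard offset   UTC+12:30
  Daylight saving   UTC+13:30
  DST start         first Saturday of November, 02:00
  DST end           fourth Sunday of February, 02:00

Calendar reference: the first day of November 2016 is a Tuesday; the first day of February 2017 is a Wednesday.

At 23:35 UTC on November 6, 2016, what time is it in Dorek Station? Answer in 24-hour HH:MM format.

13:05

1 November 2016 is a Tuesday, so the first Saturday is November 5.
1 February 2017 is a Wednesday, so the first Sunday is February 5 and the fourth is February 26.
At the standard offset (UTC+12:30), 23:35 UTC + 12h30m = 12:05 Dorek Station standard time (rolling into the next day, 7 November 2016).
Daylight saving runs 5 November 2016 – 26 February 2017; the standard-time date in Dorek Station, November 7, 2016, is inside that window, so Dorek Station is at UTC+13:30.
23:35 UTC + 13h30m = 13:05 local (rolling into the next day, 7 November 2016).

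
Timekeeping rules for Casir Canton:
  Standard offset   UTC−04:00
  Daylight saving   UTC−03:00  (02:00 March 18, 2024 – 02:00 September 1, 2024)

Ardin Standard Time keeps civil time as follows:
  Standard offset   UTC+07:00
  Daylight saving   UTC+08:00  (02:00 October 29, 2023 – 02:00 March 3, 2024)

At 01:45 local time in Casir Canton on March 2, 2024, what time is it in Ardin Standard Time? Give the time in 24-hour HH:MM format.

Daylight saving runs 18 March – 1 September; March 2, 2024 is outside that window, so Casir Canton is on standard time at UTC−04:00.
01:45 Casir Canton + 4h = 05:45 UTC.
At the standard offset (UTC+07:00), 05:45 UTC + 7h = 12:45 Ardin Standard Time standard time.
Daylight saving runs 29 October 2023 – 3 March 2024; the standard-time date in Ardin Standard Time, March 2, 2024, is inside that window, so Ardin Standard Time is at UTC+08:00.
05:45 UTC + 8h = 13:45 Ardin Standard Time.

13:45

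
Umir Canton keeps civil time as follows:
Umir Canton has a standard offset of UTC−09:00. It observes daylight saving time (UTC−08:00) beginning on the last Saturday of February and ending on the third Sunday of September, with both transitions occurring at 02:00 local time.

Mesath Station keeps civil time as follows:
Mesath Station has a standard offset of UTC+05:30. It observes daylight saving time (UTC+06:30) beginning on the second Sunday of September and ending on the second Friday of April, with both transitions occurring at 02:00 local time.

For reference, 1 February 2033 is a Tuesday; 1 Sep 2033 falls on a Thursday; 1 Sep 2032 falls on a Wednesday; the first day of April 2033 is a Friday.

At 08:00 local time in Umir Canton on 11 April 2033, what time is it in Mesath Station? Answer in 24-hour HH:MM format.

1 February 2033 is a Tuesday, so Saturdays fall on 5, 12, 19, 26; the last is February 26.
1 September 2033 is a Thursday, so the first Sunday is September 4 and the third is September 18.
11 April 2033 falls between 26 February and 18 September, so daylight saving is in effect and Umir Canton is at UTC−08:00.
08:00 Umir Canton + 8h = 16:00 UTC.
1 September 2032 is a Wednesday, so the first Sunday is September 5 and the second is September 12.
1 April 2033 is a Friday, so the first Friday is April 1 and the second is April 8.
At the standard offset (UTC+05:30), 16:00 UTC + 5h30m = 21:30 Mesath Station standard time.
The standard-time date in Mesath Station, 11 April 2033, is outside the daylight-saving period (12 September 2032 – 8 April 2033), so Mesath Station is on standard time, UTC+05:30.
16:00 UTC + 5h30m = 21:30 Mesath Station.

21:30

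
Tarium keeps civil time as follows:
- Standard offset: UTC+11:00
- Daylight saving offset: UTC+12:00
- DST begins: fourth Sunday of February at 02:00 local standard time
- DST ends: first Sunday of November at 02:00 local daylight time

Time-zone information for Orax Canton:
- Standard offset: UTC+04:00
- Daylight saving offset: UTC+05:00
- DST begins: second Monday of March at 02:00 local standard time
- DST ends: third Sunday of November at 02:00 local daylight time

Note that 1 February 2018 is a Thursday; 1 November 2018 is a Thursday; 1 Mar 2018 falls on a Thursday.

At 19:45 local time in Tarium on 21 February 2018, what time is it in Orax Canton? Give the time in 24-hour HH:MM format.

12:45

1 February 2018 is a Thursday, so the first Sunday is February 4 and the fourth is February 25.
1 November 2018 is a Thursday, so the first Sunday is November 4.
21 February 2018 does not fall between 25 February and 4 November, so daylight saving is not in effect and Tarium is at UTC+11:00.
19:45 Tarium − 11h = 08:45 UTC.
1 March 2018 is a Thursday, so the first Monday is March 5 and the second is March 12.
1 November 2018 is a Thursday, so the first Sunday is November 4 and the third is November 18.
At the standard offset (UTC+04:00), 08:45 UTC + 4h = 12:45 Orax Canton standard time.
Daylight saving runs 12 March – 18 November; the standard-time date in Orax Canton, 21 February 2018, is outside that window, so Orax Canton is on standard time at UTC+04:00.
08:45 UTC + 4h = 12:45 Orax Canton.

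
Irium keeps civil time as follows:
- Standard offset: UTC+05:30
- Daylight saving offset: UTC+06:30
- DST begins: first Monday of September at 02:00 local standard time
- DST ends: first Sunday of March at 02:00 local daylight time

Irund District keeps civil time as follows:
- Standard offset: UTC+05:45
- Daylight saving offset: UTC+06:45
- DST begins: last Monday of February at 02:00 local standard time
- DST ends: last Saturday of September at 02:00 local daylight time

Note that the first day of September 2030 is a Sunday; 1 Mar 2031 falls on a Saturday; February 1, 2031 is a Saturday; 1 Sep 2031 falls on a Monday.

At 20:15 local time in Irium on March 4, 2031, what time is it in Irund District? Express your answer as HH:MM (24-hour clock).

1 September 2030 is a Sunday, so the first Monday is September 2.
1 March 2031 is a Saturday, so the first Sunday is March 2.
Daylight saving runs 2 September 2030 – 2 March 2031; March 4, 2031 is outside that window, so Irium is on standard time at UTC+05:30.
20:15 Irium − 5h30m = 14:45 UTC.
1 February 2031 is a Saturday, so Mondays fall on 3, 10, 17, 24; the last is February 24.
1 September 2031 is a Monday, so Saturdays fall on 6, 13, 20, 27; the last is September 27.
At the standard offset (UTC+05:45), 14:45 UTC + 5h45m = 20:30 Irund District standard time.
Daylight saving runs 24 February – 27 September; the standard-time date in Irund District, March 4, 2031, is inside that window, so Irund District is at UTC+06:45.
14:45 UTC + 6h45m = 21:30 Irund District.

21:30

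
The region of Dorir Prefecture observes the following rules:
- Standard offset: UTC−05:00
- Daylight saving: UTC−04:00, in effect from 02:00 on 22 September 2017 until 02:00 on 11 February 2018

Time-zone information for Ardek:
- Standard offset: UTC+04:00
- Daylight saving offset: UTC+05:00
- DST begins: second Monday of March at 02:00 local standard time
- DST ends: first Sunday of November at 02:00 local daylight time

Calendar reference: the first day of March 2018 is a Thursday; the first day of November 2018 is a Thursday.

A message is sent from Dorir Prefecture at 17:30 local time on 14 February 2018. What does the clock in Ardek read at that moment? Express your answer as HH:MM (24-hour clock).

Daylight saving runs 22 September 2017 – 11 February 2018; 14 February 2018 is outside that window, so Dorir Prefecture is on standard time at UTC−05:00.
17:30 Dorir Prefecture + 5h = 22:30 UTC.
1 March 2018 is a Thursday, so the first Monday is March 5 and the second is March 12.
1 November 2018 is a Thursday, so the first Sunday is November 4.
At the standard offset (UTC+04:00), 22:30 UTC + 4h = 02:30 Ardek standard time (rolling into the next day, 15 February 2018).
Daylight saving runs 12 March – 4 November; the standard-time date in Ardek, 15 February 2018, is outside that window, so Ardek is on standard time at UTC+04:00.
22:30 UTC + 4h = 02:30 Ardek (rolling into the next day, 15 February 2018).

02:30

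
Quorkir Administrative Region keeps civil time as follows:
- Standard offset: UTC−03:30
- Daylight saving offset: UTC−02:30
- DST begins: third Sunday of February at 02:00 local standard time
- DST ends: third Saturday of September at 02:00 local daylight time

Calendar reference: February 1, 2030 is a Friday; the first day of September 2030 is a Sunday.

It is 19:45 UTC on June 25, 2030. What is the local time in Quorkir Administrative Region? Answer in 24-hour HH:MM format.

1 February 2030 is a Friday, so the first Sunday is February 3 and the third is February 17.
1 September 2030 is a Sunday, so the first Saturday is September 7 and the third is September 21.
At the standard offset (UTC−03:30), 19:45 UTC − 3h30m = 16:15 Quorkir Administrative Region standard time.
The standard-time date in Quorkir Administrative Region, June 25, 2030, lies within the daylight-saving period (17 February – 21 September), so Quorkir Administrative Region is on daylight time, UTC−02:30.
19:45 UTC − 2h30m = 17:15 local.

17:15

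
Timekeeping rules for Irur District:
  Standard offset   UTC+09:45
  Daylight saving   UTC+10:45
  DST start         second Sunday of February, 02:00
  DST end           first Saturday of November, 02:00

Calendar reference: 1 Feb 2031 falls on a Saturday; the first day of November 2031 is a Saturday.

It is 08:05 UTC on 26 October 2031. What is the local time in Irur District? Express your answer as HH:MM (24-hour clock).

1 February 2031 is a Saturday, so the first Sunday is February 2 and the second is February 9.
1 November 2031 is a Saturday, so the first Saturday is November 1.
At the standard offset (UTC+09:45), 08:05 UTC + 9h45m = 17:50 Irur District standard time.
The standard-time date in Irur District, 26 October 2031, falls between 9 February and 1 November, so daylight saving is in effect and Irur District is at UTC+10:45.
08:05 UTC + 10h45m = 18:50 local.

18:50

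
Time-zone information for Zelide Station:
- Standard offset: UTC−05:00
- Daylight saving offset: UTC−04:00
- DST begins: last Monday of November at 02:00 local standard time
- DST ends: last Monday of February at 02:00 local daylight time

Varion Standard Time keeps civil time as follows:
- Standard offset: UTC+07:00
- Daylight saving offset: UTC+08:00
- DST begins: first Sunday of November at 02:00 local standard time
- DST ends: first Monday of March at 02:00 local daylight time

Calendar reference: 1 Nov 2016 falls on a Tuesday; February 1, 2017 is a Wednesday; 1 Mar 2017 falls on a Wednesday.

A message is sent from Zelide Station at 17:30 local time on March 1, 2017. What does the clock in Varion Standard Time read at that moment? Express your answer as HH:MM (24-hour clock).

1 November 2016 is a Tuesday, so Mondays fall on 7, 14, 21, 28; the last is November 28.
1 February 2017 is a Wednesday, so Mondays fall on 6, 13, 20, 27; the last is February 27.
March 1, 2017 is outside the daylight-saving period (28 November 2016 – 27 February 2017), so Zelide Station is on standard time, UTC−05:00.
17:30 Zelide Station + 5h = 22:30 UTC.
1 November 2016 is a Tuesday, so the first Sunday is November 6.
1 March 2017 is a Wednesday, so the first Monday is March 6.
At the standard offset (UTC+07:00), 22:30 UTC + 7h = 05:30 Varion Standard Time standard time (rolling into the next day, 2 March 2017).
Daylight saving runs 6 November 2016 – 6 March 2017; the standard-time date in Varion Standard Time, March 2, 2017, is inside that window, so Varion Standard Time is at UTC+08:00.
22:30 UTC + 8h = 06:30 Varion Standard Time (rolling into the next day, 2 March 2017).

06:30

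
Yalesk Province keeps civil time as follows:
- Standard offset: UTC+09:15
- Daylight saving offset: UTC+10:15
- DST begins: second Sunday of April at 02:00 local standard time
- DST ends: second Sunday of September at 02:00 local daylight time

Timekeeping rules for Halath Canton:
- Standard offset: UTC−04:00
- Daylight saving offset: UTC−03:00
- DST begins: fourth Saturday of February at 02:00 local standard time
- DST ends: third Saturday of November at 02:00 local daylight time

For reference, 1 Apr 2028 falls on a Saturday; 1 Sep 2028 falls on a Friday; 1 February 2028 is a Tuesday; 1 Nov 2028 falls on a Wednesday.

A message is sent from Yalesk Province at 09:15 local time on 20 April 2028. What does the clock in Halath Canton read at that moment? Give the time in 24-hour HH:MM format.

1 April 2028 is a Saturday, so the first Sunday is April 2 and the second is April 9.
1 September 2028 is a Friday, so the first Sunday is September 3 and the second is September 10.
20 April 2028 falls between 9 April and 10 September, so daylight saving is in effect and Yalesk Province is at UTC+10:15.
09:15 Yalesk Province − 10h15m = 23:00 UTC (rolling into the previous day, 19 April 2028).
1 February 2028 is a Tuesday, so the first Saturday is February 5 and the fourth is February 26.
1 November 2028 is a Wednesday, so the first Saturday is November 4 and the third is November 18.
At the standard offset (UTC−04:00), 23:00 UTC − 4h = 19:00 Halath Canton standard time.
The standard-time date in Halath Canton, 19 April 2028, lies within the daylight-saving period (26 February – 18 November), so Halath Canton is on daylight time, UTC−03:00.
23:00 UTC − 3h = 20:00 Halath Canton.

20:00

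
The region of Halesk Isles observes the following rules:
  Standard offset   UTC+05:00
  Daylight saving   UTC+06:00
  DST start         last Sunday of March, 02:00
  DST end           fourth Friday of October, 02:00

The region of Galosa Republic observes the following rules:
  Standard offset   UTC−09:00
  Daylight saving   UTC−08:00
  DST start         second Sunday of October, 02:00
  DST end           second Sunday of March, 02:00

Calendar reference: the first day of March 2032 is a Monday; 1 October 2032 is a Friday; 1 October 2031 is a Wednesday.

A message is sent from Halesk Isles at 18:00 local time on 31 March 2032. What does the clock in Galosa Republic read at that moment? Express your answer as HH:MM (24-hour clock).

03:00

1 March 2032 is a Monday, so Sundays fall on 7, 14, 21, 28; the last is March 28.
1 October 2032 is a Friday, so the first Friday is October 1 and the fourth is October 22.
31 March 2032 falls between 28 March and 22 October, so daylight saving is in effect and Halesk Isles is at UTC+06:00.
18:00 Halesk Isles − 6h = 12:00 UTC.
1 October 2031 is a Wednesday, so the first Sunday is October 5 and the second is October 12.
1 March 2032 is a Monday, so the first Sunday is March 7 and the second is March 14.
At the standard offset (UTC−09:00), 12:00 UTC − 9h = 03:00 Galosa Republic standard time.
Daylight saving runs 12 October 2031 – 14 March 2032; the standard-time date in Galosa Republic, 31 March 2032, is outside that window, so Galosa Republic is on standard time at UTC−09:00.
12:00 UTC − 9h = 03:00 Galosa Republic.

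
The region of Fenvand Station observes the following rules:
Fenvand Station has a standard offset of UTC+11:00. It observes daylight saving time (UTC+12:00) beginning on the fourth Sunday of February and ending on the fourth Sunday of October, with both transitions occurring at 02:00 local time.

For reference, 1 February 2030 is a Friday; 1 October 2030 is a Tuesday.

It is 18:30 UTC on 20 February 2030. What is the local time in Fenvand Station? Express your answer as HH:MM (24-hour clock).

05:30

1 February 2030 is a Friday, so the first Sunday is February 3 and the fourth is February 24.
1 October 2030 is a Tuesday, so the first Sunday is October 6 and the fourth is October 27.
At the standard offset (UTC+11:00), 18:30 UTC + 11h = 05:30 Fenvand Station standard time (rolling into the next day, 21 February 2030).
Daylight saving runs 24 February – 27 October; the standard-time date in Fenvand Station, 21 February 2030, is outside that window, so Fenvand Station is on standard time at UTC+11:00.
18:30 UTC + 11h = 05:30 local (rolling into the next day, 21 February 2030).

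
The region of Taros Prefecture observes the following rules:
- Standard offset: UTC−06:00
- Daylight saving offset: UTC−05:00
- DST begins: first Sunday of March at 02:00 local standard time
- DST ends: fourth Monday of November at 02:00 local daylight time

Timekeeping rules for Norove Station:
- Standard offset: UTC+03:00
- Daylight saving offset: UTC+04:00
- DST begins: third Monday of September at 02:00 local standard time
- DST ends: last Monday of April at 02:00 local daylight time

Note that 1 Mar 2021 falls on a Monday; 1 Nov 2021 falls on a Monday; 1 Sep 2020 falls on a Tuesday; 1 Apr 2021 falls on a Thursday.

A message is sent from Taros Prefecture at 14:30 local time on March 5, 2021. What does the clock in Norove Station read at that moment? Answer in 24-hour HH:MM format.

1 March 2021 is a Monday, so the first Sunday is March 7.
1 November 2021 is a Monday, so the first Monday is November 1 and the fourth is November 22.
Daylight saving runs 7 March – 22 November; March 5, 2021 is outside that window, so Taros Prefecture is on standard time at UTC−06:00.
14:30 Taros Prefecture + 6h = 20:30 UTC.
1 September 2020 is a Tuesday, so the first Monday is September 7 and the third is September 21.
1 April 2021 is a Thursday, so Mondays fall on 5, 12, 19, 26; the last is April 26.
At the standard offset (UTC+03:00), 20:30 UTC + 3h = 23:30 Norove Station standard time.
The standard-time date in Norove Station, March 5, 2021, lies within the daylight-saving period (21 September 2020 – 26 April 2021), so Norove Station is on daylight time, UTC+04:00.
20:30 UTC + 4h = 00:30 Norove Station (rolling into the next day, 6 March 2021).

00:30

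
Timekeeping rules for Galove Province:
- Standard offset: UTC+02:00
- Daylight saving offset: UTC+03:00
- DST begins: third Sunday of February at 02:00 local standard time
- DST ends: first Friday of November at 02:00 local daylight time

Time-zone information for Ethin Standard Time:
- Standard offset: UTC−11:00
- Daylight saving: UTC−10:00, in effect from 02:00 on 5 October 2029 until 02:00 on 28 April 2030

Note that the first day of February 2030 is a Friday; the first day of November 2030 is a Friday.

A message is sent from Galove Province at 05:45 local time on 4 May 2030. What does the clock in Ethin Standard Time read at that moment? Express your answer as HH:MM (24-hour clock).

1 February 2030 is a Friday, so the first Sunday is February 3 and the third is February 17.
1 November 2030 is a Friday, so the first Friday is November 1.
Daylight saving runs 17 February – 1 November; 4 May 2030 is inside that window, so Galove Province is at UTC+03:00.
05:45 Galove Province − 3h = 02:45 UTC.
At the standard offset (UTC−11:00), 02:45 UTC − 11h = 15:45 Ethin Standard Time standard time (rolling into the previous day, 3 May 2030).
Daylight saving runs 5 October 2029 – 28 April 2030; the standard-time date in Ethin Standard Time, 3 May 2030, is outside that window, so Ethin Standard Time is on standard time at UTC−11:00.
02:45 UTC − 11h = 15:45 Ethin Standard Time (rolling into the previous day, 3 May 2030).

15:45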